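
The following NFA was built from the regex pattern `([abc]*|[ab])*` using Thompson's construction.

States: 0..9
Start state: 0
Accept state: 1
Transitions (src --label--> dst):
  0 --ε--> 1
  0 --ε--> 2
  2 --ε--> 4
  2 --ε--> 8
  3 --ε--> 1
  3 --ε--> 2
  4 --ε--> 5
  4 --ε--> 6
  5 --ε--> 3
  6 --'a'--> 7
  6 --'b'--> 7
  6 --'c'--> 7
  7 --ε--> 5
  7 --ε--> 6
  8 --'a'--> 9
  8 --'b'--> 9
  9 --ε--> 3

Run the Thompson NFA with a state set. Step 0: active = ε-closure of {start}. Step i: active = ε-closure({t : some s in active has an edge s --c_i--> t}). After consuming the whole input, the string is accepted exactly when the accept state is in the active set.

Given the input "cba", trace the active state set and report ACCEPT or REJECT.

Answer: ACCEPT

Steps:
S₀ = ε-closure({0}) = {0,1,2,3,4,5,6,8}
'c' @ 1: {1,2,3,4,5,6,7,8}  ✓accept
'b' @ 2: {1,2,3,4,5,6,7,8,9}  ✓accept
'a' @ 3: {1,2,3,4,5,6,7,8,9}  ✓accept
after full input: {1,2,3,4,5,6,7,8,9}  (accept=1 in)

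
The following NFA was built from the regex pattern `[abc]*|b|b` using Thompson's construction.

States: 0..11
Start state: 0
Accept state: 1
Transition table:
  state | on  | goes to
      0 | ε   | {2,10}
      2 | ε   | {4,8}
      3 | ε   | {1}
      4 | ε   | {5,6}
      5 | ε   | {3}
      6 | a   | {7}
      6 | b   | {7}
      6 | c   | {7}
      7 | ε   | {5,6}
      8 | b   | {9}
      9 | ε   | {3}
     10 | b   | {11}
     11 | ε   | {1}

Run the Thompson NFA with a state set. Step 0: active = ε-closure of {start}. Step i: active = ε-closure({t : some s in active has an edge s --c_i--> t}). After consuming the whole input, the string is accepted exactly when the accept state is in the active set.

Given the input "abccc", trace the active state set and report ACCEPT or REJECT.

Answer: ACCEPT

Trace:
initial (ε-close {0}): {0,1,2,3,4,5,6,8,10}
'a' @ 1: {1,3,5,6,7}  (accept∈set)
'b' @ 2: {1,3,5,6,7}  (accept∈set)
'c' @ 3: {1,3,5,6,7}  (accept∈set)
'c' @ 4: {1,3,5,6,7}  (accept∈set)
'c' @ 5: {1,3,5,6,7}  (accept∈set)
after full input: {1,3,5,6,7}  (accept=1 in)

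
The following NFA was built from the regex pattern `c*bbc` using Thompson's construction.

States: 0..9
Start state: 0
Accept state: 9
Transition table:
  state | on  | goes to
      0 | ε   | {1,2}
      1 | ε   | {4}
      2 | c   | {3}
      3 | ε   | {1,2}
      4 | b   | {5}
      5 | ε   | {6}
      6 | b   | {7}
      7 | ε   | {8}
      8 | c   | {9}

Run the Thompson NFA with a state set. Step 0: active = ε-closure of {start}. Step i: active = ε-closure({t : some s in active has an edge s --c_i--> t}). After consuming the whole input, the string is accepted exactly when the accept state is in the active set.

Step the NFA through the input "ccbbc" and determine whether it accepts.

initial (ε-close {0}): {0,1,2,4}
'c' @ 1: {1,2,3,4}
'c' @ 2: {1,2,3,4}
'b' @ 3: {5,6}
'b' @ 4: {7,8}
'c' @ 5: {9}  [accepting]
after full input: {9}  (accept=9 in)

Answer: ACCEPT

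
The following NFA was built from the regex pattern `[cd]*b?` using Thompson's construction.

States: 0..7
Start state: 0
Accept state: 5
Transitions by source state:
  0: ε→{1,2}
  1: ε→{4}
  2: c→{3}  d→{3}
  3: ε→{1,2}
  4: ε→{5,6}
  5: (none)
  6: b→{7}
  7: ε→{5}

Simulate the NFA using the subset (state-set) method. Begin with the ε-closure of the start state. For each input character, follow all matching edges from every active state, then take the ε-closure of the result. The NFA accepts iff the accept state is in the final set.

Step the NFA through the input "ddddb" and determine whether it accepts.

S₀ = ε-closure({0}) = {0,1,2,4,5,6}
'd' @ 1: {1,2,3,4,5,6}  (accept∈set)
'd' @ 2: {1,2,3,4,5,6}  (accept∈set)
'd' @ 3: {1,2,3,4,5,6}  (accept∈set)
'd' @ 4: {1,2,3,4,5,6}  (accept∈set)
'b' @ 5: {5,7}  (accept∈set)
final: {5,7}; accept 5 in set

Answer: ACCEPT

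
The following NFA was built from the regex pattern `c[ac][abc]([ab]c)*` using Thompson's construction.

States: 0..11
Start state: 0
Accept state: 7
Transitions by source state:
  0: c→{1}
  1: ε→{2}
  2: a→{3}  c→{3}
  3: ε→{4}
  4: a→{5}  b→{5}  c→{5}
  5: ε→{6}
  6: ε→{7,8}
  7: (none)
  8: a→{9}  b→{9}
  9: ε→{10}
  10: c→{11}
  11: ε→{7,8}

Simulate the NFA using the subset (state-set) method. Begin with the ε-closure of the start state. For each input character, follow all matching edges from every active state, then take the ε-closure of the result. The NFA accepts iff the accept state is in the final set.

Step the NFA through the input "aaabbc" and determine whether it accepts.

initial (ε-close {0}): {0}
'a' @ 1: {}  — dead — no transitions
rest 'aabbc' ignored (set empty)
end set {} — state 7 not in

Answer: REJECT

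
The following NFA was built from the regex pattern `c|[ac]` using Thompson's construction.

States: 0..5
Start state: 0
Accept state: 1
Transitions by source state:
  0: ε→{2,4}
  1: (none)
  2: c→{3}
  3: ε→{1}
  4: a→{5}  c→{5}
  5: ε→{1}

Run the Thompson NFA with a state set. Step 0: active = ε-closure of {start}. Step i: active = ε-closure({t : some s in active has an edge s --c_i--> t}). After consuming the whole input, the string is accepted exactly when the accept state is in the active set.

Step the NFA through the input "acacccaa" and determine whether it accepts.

initial (ε-close {0}): {0,2,4}
'a' @ 1: {1,5}  ✓accept
'c' @ 2: {}  — dead — no transitions
rest 'acccaa' ignored (set empty)
after full input: {}  (accept=1 not in)

Answer: REJECT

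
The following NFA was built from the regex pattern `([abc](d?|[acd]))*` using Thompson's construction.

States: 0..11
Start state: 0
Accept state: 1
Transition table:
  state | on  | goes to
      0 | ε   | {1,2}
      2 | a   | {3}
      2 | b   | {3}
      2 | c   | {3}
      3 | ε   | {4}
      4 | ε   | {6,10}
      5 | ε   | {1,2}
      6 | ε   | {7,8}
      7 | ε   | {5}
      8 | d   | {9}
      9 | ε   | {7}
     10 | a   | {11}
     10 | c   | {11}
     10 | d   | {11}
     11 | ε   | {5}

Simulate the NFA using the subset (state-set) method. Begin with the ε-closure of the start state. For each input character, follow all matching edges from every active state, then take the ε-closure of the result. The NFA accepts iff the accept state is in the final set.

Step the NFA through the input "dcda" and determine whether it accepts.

initial (ε-close {0}): {0,1,2}
'd' @ 1: {}  — no active states
rest 'cda' ignored (set empty)
final: {}; accept 1 not in set

Answer: REJECT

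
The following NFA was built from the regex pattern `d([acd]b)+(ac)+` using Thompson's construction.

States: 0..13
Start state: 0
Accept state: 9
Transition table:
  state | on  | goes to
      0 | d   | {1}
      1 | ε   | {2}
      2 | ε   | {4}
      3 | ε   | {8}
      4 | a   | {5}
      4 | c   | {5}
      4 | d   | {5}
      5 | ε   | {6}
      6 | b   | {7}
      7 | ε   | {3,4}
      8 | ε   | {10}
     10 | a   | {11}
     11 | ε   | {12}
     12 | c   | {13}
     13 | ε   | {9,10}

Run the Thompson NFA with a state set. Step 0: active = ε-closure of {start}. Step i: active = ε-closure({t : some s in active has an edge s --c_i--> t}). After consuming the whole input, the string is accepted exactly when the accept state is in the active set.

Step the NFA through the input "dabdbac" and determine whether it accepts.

initial (ε-close {0}): {0}
'd' @ 1: {1,2,4}
'a' @ 2: {5,6}
'b' @ 3: {3,4,7,8,10}
'd' @ 4: {5,6}
'b' @ 5: {3,4,7,8,10}
'a' @ 6: {5,6,11,12}
'c' @ 7: {9,10,13}  [accepting]
end set {9,10,13} — state 9 in

Answer: ACCEPT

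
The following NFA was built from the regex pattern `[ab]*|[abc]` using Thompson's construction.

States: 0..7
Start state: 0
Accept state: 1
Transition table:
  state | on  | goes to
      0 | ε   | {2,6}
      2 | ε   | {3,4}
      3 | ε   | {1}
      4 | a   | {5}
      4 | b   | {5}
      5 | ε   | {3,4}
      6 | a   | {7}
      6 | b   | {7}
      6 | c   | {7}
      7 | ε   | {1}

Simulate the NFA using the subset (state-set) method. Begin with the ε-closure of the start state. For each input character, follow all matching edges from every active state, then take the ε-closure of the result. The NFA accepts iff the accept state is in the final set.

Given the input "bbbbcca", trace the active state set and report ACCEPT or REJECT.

initial (ε-close {0}): {0,1,2,3,4,6}
'b' @ 1: {1,3,4,5,7}  (accept∈set)
'b' @ 2: {1,3,4,5}  (accept∈set)
'b' @ 3: {1,3,4,5}  (accept∈set)
'b' @ 4: {1,3,4,5}  (accept∈set)
'c' @ 5: {}  — dead — no transitions
rest 'ca' ignored (set empty)
after full input: {}  (accept=1 not in)

Answer: REJECT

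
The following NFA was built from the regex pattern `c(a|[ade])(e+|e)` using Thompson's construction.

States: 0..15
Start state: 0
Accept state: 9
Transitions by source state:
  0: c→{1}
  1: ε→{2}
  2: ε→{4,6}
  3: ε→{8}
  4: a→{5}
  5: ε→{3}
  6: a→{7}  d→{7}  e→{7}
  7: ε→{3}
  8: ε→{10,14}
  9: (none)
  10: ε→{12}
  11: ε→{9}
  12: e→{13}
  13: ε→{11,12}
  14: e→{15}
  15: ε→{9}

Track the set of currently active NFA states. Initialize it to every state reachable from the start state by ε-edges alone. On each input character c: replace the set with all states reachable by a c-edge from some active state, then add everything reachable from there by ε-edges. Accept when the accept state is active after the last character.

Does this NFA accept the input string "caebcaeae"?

Answer: REJECT

Trace:
initial (ε-close {0}): {0}
'c' @ 1: {1,2,4,6}
'a' @ 2: {3,5,7,8,10,12,14}
'e' @ 3: {9,11,12,13,15}  [accepting]
'b' @ 4: {}  — state set empty
rest 'caeae' ignored (set empty)
after full input: {}  (accept=9 not in)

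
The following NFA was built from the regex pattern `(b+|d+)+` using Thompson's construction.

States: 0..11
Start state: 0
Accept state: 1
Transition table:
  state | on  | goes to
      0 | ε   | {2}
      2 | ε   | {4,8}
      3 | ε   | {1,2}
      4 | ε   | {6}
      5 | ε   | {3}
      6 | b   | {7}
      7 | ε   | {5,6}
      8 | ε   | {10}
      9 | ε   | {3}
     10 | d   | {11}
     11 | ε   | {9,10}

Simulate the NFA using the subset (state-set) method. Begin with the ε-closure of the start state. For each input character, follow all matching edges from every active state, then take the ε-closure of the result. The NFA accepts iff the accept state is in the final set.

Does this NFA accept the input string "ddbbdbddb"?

Answer: ACCEPT

Derivation:
S₀ = ε-closure({0}) = {0,2,4,6,8,10}
'd' @ 1: {1,2,3,4,6,8,9,10,11}  (accept∈set)
'd' @ 2: {1,2,3,4,6,8,9,10,11}  (accept∈set)
'b' @ 3: {1,2,3,4,5,6,7,8,10}  (accept∈set)
'b' @ 4: {1,2,3,4,5,6,7,8,10}  (accept∈set)
'd' @ 5: {1,2,3,4,6,8,9,10,11}  (accept∈set)
'b' @ 6: {1,2,3,4,5,6,7,8,10}  (accept∈set)
'd' @ 7: {1,2,3,4,6,8,9,10,11}  (accept∈set)
'd' @ 8: {1,2,3,4,6,8,9,10,11}  (accept∈set)
'b' @ 9: {1,2,3,4,5,6,7,8,10}  (accept∈set)
after full input: {1,2,3,4,5,6,7,8,10}  (accept=1 in)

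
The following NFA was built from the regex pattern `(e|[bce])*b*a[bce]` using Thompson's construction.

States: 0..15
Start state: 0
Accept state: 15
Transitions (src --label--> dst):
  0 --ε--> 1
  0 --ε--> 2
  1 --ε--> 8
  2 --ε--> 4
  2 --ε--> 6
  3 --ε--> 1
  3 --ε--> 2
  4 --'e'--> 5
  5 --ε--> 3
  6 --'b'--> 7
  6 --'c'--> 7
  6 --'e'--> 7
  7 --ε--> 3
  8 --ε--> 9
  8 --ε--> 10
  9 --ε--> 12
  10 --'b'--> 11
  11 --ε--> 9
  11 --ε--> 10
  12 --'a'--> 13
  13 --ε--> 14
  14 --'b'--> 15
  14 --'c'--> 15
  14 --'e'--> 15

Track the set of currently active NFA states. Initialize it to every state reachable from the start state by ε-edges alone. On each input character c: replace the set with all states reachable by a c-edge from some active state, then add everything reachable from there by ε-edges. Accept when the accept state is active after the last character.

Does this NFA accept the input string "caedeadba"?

Answer: REJECT

Steps:
start: ε-closure({0}) = {0,1,2,4,6,8,9,10,12}
'c' @ 1: {1,2,3,4,6,7,8,9,10,12}
'a' @ 2: {13,14}
'e' @ 3: {15}  [accepting]
'd' @ 4: {}  — no active states
rest 'eadba' ignored (set empty)
end set {} — state 15 not in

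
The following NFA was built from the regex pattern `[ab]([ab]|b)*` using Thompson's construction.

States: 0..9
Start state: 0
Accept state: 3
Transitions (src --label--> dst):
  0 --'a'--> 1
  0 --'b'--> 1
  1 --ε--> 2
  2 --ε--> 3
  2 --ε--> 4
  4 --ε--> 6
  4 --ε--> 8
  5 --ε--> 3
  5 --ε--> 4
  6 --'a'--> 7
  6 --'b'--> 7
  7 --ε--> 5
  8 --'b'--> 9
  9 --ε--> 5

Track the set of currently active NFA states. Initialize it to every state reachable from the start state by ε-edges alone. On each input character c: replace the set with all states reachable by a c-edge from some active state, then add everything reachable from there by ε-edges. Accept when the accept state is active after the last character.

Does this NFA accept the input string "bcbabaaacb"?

initial (ε-close {0}): {0}
'b' @ 1: {1,2,3,4,6,8}  [accepting]
'c' @ 2: {}  — no active states
rest 'babaaacb' ignored (set empty)
after full input: {}  (accept=3 not in)

Answer: REJECT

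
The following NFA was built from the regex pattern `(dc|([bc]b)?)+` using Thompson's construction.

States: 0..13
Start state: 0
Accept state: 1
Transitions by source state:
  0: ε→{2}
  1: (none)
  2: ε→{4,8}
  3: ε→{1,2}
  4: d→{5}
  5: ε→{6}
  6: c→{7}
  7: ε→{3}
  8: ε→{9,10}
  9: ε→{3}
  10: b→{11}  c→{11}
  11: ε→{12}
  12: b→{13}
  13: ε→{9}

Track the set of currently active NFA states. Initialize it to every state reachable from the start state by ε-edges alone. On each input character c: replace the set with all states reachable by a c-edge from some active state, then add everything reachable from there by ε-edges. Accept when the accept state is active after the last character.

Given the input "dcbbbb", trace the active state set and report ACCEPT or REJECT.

Answer: ACCEPT

Derivation:
initial (ε-close {0}): {0,1,2,3,4,8,9,10}
'd' @ 1: {5,6}
'c' @ 2: {1,2,3,4,7,8,9,10}  (accept∈set)
'b' @ 3: {11,12}
'b' @ 4: {1,2,3,4,8,9,10,13}  (accept∈set)
'b' @ 5: {11,12}
'b' @ 6: {1,2,3,4,8,9,10,13}  (accept∈set)
final: {1,2,3,4,8,9,10,13}; accept 1 in set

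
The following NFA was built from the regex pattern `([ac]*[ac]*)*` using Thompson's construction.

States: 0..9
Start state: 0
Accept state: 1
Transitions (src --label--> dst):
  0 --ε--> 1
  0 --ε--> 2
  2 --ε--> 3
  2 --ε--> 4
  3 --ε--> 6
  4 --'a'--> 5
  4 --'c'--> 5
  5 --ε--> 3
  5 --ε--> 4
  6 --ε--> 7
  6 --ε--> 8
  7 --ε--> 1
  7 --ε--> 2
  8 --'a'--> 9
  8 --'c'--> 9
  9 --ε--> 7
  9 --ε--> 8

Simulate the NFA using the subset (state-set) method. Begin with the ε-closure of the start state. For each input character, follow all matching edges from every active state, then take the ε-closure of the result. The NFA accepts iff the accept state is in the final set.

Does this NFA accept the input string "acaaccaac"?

initial (ε-close {0}): {0,1,2,3,4,6,7,8}
'a' @ 1: {1,2,3,4,5,6,7,8,9}  ✓accept
'c' @ 2: {1,2,3,4,5,6,7,8,9}  ✓accept
'a' @ 3: {1,2,3,4,5,6,7,8,9}  ✓accept
'a' @ 4: {1,2,3,4,5,6,7,8,9}  ✓accept
'c' @ 5: {1,2,3,4,5,6,7,8,9}  ✓accept
'c' @ 6: {1,2,3,4,5,6,7,8,9}  ✓accept
'a' @ 7: {1,2,3,4,5,6,7,8,9}  ✓accept
'a' @ 8: {1,2,3,4,5,6,7,8,9}  ✓accept
'c' @ 9: {1,2,3,4,5,6,7,8,9}  ✓accept
final: {1,2,3,4,5,6,7,8,9}; accept 1 in set

Answer: ACCEPT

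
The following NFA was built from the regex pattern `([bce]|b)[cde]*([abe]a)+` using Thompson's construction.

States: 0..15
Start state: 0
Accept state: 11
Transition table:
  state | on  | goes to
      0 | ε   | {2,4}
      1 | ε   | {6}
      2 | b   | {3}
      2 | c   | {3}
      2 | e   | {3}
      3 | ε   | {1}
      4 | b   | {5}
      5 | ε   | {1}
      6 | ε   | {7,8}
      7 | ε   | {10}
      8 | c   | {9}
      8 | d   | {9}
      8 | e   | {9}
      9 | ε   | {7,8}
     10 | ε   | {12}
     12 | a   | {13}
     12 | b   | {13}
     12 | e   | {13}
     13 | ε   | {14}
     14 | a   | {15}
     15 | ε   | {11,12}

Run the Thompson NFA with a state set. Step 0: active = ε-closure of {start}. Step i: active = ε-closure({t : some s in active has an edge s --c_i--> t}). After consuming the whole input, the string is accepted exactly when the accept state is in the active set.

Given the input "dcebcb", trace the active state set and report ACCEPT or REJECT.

start: ε-closure({0}) = {0,2,4}
'd' @ 1: {}  — dead — no transitions
rest 'cebcb' ignored (set empty)
end set {} — state 11 not in

Answer: REJECT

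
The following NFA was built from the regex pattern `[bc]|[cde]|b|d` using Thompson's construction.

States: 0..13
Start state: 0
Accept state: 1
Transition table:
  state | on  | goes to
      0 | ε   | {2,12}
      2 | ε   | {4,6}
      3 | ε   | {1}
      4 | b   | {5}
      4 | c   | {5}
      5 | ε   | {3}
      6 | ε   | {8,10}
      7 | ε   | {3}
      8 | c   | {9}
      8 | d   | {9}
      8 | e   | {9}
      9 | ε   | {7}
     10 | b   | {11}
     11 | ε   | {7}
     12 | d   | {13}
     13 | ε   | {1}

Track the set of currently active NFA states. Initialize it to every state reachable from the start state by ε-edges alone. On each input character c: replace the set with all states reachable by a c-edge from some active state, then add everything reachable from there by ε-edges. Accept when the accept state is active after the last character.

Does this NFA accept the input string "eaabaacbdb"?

Answer: REJECT

Derivation:
initial (ε-close {0}): {0,2,4,6,8,10,12}
'e' @ 1: {1,3,7,9}  ✓accept
'a' @ 2: {}  — dead — no transitions
rest 'abaacbdb' ignored (set empty)
end set {} — state 1 not in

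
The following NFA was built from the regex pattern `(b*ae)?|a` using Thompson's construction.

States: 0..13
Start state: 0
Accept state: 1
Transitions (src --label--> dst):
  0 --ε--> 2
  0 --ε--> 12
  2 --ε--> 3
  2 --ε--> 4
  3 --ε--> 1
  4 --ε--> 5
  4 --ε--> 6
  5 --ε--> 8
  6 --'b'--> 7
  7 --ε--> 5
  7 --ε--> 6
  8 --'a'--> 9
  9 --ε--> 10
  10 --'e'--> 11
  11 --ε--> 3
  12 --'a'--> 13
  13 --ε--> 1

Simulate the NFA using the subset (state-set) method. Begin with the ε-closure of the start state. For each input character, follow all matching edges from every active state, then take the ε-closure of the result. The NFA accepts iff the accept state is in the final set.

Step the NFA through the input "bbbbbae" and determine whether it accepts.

start: ε-closure({0}) = {0,1,2,3,4,5,6,8,12}
'b' @ 1: {5,6,7,8}
'b' @ 2: {5,6,7,8}
'b' @ 3: {5,6,7,8}
'b' @ 4: {5,6,7,8}
'b' @ 5: {5,6,7,8}
'a' @ 6: {9,10}
'e' @ 7: {1,3,11}  [accepting]
end set {1,3,11} — state 1 in

Answer: ACCEPT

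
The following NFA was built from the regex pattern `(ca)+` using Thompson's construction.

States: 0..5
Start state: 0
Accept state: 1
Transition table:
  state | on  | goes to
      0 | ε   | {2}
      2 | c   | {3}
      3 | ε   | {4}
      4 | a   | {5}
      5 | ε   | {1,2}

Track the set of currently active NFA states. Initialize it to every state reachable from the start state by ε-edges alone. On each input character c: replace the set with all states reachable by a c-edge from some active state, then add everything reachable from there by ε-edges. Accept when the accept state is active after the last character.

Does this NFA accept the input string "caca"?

Answer: ACCEPT

Derivation:
initial (ε-close {0}): {0,2}
'c' @ 1: {3,4}
'a' @ 2: {1,2,5}  (accept∈set)
'c' @ 3: {3,4}
'a' @ 4: {1,2,5}  (accept∈set)
after full input: {1,2,5}  (accept=1 in)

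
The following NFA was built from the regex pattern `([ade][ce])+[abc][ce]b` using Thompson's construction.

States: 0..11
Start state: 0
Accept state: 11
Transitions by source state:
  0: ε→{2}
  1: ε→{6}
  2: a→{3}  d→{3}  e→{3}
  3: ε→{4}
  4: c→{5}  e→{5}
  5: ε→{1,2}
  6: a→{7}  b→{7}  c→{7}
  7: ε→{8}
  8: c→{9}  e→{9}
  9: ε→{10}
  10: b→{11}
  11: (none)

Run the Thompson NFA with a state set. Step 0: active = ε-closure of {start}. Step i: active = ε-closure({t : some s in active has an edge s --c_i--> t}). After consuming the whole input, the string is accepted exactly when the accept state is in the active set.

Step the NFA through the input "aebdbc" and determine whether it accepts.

S₀ = ε-closure({0}) = {0,2}
'a' @ 1: {3,4}
'e' @ 2: {1,2,5,6}
'b' @ 3: {7,8}
'd' @ 4: {}  — dead — no transitions
rest 'bc' ignored (set empty)
final: {}; accept 11 not in set

Answer: REJECT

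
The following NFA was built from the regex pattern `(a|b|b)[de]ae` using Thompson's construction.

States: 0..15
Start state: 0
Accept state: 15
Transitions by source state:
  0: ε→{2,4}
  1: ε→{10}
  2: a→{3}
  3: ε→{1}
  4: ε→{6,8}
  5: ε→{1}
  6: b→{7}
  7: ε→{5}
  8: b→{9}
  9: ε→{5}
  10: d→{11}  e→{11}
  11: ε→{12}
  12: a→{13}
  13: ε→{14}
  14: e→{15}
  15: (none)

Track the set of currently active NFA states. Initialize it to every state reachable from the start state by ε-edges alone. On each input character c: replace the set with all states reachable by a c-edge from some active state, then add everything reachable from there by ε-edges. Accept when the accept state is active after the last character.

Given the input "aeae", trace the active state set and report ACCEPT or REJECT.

Answer: ACCEPT

Steps:
initial (ε-close {0}): {0,2,4,6,8}
'a' @ 1: {1,3,10}
'e' @ 2: {11,12}
'a' @ 3: {13,14}
'e' @ 4: {15}  ✓accept
after full input: {15}  (accept=15 in)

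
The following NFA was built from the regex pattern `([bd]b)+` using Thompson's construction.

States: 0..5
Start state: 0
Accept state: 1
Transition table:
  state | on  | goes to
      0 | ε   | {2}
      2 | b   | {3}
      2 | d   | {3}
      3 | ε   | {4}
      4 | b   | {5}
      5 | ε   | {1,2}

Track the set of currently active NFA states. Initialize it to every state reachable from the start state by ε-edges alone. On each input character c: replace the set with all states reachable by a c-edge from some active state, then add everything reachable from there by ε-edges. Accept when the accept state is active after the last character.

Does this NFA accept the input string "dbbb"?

Answer: ACCEPT

Derivation:
start: ε-closure({0}) = {0,2}
'd' @ 1: {3,4}
'b' @ 2: {1,2,5}  [accepting]
'b' @ 3: {3,4}
'b' @ 4: {1,2,5}  [accepting]
end set {1,2,5} — state 1 in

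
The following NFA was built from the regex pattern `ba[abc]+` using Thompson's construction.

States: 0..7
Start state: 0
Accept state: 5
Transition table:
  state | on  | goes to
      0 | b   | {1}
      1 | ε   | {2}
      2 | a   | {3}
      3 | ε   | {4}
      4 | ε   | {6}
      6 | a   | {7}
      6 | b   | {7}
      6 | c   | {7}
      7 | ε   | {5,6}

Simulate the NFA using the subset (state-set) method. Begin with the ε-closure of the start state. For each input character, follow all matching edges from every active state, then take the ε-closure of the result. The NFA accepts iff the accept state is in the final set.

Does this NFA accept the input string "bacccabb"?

Answer: ACCEPT

Trace:
initial (ε-close {0}): {0}
'b' @ 1: {1,2}
'a' @ 2: {3,4,6}
'c' @ 3: {5,6,7}  (accept∈set)
'c' @ 4: {5,6,7}  (accept∈set)
'c' @ 5: {5,6,7}  (accept∈set)
'a' @ 6: {5,6,7}  (accept∈set)
'b' @ 7: {5,6,7}  (accept∈set)
'b' @ 8: {5,6,7}  (accept∈set)
end set {5,6,7} — state 5 in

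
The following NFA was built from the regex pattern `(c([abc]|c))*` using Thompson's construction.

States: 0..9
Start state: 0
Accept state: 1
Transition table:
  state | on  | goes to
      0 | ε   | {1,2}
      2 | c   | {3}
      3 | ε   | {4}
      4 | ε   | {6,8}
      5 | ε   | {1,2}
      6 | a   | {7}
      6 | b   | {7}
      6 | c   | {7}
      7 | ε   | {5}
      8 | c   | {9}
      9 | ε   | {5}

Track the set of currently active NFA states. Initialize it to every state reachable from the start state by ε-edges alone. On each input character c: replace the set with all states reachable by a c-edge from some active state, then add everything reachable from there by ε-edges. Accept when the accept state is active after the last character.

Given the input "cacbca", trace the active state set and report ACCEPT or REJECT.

Answer: ACCEPT

Trace:
S₀ = ε-closure({0}) = {0,1,2}
'c' @ 1: {3,4,6,8}
'a' @ 2: {1,2,5,7}  (accept∈set)
'c' @ 3: {3,4,6,8}
'b' @ 4: {1,2,5,7}  (accept∈set)
'c' @ 5: {3,4,6,8}
'a' @ 6: {1,2,5,7}  (accept∈set)
after full input: {1,2,5,7}  (accept=1 in)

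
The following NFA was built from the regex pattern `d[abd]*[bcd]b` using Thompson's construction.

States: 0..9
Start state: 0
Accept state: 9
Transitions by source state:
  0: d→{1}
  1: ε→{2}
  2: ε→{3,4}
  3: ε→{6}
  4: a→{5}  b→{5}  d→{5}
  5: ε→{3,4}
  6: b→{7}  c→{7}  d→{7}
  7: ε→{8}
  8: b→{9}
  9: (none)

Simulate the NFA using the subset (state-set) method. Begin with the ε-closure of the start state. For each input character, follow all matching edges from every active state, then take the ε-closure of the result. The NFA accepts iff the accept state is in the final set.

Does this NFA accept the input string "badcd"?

start: ε-closure({0}) = {0}
'b' @ 1: {}  — state set empty
rest 'adcd' ignored (set empty)
final: {}; accept 9 not in set

Answer: REJECT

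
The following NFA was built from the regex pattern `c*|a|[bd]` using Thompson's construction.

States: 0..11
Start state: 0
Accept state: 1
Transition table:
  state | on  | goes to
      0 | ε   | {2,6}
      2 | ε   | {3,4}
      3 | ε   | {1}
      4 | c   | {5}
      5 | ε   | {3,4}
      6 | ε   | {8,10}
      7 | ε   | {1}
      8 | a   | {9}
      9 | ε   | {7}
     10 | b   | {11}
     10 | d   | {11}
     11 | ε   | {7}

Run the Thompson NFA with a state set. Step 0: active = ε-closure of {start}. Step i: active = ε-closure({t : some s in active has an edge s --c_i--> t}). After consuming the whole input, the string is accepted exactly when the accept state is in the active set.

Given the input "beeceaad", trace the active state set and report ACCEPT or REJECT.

Answer: REJECT

Steps:
start: ε-closure({0}) = {0,1,2,3,4,6,8,10}
'b' @ 1: {1,7,11}  ✓accept
'e' @ 2: {}  — dead — no transitions
rest 'eceaad' ignored (set empty)
end set {} — state 1 not in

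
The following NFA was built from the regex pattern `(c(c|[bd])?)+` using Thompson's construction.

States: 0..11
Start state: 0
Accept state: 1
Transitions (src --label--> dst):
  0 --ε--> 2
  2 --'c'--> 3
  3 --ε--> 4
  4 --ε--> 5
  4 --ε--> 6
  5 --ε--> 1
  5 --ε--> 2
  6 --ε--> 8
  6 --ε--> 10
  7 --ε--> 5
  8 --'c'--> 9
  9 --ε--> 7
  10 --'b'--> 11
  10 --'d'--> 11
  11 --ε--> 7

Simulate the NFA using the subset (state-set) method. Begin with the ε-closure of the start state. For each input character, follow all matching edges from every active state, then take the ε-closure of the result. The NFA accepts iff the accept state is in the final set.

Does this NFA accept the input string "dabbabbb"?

Answer: REJECT

Derivation:
start: ε-closure({0}) = {0,2}
'd' @ 1: {}  — no active states
rest 'abbabbb' ignored (set empty)
after full input: {}  (accept=1 not in)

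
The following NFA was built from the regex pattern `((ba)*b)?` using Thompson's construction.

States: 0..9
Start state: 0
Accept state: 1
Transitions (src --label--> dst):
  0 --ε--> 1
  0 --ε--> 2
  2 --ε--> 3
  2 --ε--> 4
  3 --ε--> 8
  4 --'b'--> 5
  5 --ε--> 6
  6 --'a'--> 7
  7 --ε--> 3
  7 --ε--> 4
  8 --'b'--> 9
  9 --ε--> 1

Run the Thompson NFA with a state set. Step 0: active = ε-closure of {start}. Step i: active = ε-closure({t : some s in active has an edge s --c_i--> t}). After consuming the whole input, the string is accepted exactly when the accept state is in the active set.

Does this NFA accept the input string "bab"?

start: ε-closure({0}) = {0,1,2,3,4,8}
'b' @ 1: {1,5,6,9}  [accepting]
'a' @ 2: {3,4,7,8}
'b' @ 3: {1,5,6,9}  [accepting]
after full input: {1,5,6,9}  (accept=1 in)

Answer: ACCEPT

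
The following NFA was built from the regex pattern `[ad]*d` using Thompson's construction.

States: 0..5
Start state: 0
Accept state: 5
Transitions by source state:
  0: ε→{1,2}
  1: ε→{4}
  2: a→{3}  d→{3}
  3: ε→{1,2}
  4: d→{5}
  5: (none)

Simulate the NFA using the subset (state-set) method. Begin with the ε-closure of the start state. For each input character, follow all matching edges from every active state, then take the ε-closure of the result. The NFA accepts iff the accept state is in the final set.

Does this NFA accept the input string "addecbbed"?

initial (ε-close {0}): {0,1,2,4}
'a' @ 1: {1,2,3,4}
'd' @ 2: {1,2,3,4,5}  [accepting]
'd' @ 3: {1,2,3,4,5}  [accepting]
'e' @ 4: {}  — state set empty
rest 'cbbed' ignored (set empty)
after full input: {}  (accept=5 not in)

Answer: REJECT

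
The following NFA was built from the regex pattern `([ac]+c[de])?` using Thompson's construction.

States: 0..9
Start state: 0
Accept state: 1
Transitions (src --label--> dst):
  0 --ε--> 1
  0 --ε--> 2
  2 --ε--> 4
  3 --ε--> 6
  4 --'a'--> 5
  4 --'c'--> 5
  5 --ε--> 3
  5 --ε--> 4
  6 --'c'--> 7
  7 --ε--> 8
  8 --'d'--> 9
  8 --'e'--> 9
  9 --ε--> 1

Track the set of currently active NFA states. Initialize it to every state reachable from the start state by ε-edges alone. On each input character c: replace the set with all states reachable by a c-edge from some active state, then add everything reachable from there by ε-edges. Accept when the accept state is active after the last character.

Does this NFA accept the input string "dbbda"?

Answer: REJECT

Trace:
initial (ε-close {0}): {0,1,2,4}
'd' @ 1: {}  — state set empty
rest 'bbda' ignored (set empty)
after full input: {}  (accept=1 not in)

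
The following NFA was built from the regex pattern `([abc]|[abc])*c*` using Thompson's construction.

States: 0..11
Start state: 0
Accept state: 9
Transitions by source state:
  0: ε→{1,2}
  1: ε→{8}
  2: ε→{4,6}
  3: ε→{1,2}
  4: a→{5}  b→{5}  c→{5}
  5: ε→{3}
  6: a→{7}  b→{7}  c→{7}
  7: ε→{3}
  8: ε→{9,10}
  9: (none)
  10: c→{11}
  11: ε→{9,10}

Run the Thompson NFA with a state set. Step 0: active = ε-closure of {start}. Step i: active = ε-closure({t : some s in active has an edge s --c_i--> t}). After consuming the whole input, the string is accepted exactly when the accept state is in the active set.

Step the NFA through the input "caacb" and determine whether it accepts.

S₀ = ε-closure({0}) = {0,1,2,4,6,8,9,10}
'c' @ 1: {1,2,3,4,5,6,7,8,9,10,11}  [accepting]
'a' @ 2: {1,2,3,4,5,6,7,8,9,10}  [accepting]
'a' @ 3: {1,2,3,4,5,6,7,8,9,10}  [accepting]
'c' @ 4: {1,2,3,4,5,6,7,8,9,10,11}  [accepting]
'b' @ 5: {1,2,3,4,5,6,7,8,9,10}  [accepting]
after full input: {1,2,3,4,5,6,7,8,9,10}  (accept=9 in)

Answer: ACCEPT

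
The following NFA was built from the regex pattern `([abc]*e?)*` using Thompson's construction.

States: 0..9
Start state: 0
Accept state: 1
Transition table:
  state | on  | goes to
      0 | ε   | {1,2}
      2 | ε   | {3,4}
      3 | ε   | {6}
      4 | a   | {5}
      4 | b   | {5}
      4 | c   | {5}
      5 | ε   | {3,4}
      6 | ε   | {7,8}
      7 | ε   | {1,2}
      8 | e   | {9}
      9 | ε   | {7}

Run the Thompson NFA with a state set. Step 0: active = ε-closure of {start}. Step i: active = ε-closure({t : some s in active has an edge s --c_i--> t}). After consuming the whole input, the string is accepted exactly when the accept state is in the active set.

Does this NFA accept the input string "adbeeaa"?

Answer: REJECT

Trace:
initial (ε-close {0}): {0,1,2,3,4,6,7,8}
'a' @ 1: {1,2,3,4,5,6,7,8}  ✓accept
'd' @ 2: {}  — no active states
rest 'beeaa' ignored (set empty)
end set {} — state 1 not in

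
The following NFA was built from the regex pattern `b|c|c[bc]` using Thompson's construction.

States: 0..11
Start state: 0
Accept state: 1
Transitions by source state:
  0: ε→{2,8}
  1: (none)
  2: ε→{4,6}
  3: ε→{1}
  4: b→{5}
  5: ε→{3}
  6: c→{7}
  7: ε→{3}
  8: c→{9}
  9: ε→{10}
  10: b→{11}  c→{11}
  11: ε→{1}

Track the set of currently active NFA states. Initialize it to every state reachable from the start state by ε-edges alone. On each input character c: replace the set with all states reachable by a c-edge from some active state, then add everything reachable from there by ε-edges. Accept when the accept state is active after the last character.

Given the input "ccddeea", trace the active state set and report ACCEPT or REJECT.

Answer: REJECT

Steps:
initial (ε-close {0}): {0,2,4,6,8}
'c' @ 1: {1,3,7,9,10}  [accepting]
'c' @ 2: {1,11}  [accepting]
'd' @ 3: {}  — dead — no transitions
rest 'deea' ignored (set empty)
after full input: {}  (accept=1 not in)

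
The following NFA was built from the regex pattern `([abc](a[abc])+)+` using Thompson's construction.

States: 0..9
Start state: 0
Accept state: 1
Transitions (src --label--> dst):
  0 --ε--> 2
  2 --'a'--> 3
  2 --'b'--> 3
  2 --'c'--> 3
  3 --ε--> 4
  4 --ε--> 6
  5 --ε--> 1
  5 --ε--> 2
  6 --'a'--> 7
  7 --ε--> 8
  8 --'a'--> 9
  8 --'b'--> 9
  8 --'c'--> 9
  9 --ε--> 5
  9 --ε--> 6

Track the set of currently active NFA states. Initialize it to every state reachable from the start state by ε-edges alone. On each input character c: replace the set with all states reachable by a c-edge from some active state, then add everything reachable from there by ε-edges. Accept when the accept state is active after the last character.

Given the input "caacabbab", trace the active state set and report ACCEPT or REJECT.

initial (ε-close {0}): {0,2}
'c' @ 1: {3,4,6}
'a' @ 2: {7,8}
'a' @ 3: {1,2,5,6,9}  ✓accept
'c' @ 4: {3,4,6}
'a' @ 5: {7,8}
'b' @ 6: {1,2,5,6,9}  ✓accept
'b' @ 7: {3,4,6}
'a' @ 8: {7,8}
'b' @ 9: {1,2,5,6,9}  ✓accept
after full input: {1,2,5,6,9}  (accept=1 in)

Answer: ACCEPT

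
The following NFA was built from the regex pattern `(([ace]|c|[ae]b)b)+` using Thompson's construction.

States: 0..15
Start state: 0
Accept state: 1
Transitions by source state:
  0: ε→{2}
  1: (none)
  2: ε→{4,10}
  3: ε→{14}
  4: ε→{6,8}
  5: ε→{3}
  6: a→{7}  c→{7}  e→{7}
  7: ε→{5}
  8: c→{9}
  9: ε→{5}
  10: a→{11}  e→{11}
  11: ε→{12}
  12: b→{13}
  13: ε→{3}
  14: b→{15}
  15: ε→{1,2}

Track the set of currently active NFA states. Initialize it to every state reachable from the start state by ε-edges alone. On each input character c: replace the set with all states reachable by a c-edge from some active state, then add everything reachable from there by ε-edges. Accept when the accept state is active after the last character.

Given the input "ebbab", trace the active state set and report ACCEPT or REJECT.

start: ε-closure({0}) = {0,2,4,6,8,10}
'e' @ 1: {3,5,7,11,12,14}
'b' @ 2: {1,2,3,4,6,8,10,13,14,15}  [accepting]
'b' @ 3: {1,2,4,6,8,10,15}  [accepting]
'a' @ 4: {3,5,7,11,12,14}
'b' @ 5: {1,2,3,4,6,8,10,13,14,15}  [accepting]
final: {1,2,3,4,6,8,10,13,14,15}; accept 1 in set

Answer: ACCEPT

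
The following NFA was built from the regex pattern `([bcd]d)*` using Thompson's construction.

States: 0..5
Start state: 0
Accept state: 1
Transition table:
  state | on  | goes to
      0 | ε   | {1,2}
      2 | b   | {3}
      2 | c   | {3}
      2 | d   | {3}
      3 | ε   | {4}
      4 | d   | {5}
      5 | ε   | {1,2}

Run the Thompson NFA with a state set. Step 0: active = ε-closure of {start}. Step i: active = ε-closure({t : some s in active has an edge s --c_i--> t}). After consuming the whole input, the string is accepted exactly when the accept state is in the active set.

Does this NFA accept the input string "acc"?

Answer: REJECT

Derivation:
S₀ = ε-closure({0}) = {0,1,2}
'a' @ 1: {}  — state set empty
rest 'cc' ignored (set empty)
final: {}; accept 1 not in set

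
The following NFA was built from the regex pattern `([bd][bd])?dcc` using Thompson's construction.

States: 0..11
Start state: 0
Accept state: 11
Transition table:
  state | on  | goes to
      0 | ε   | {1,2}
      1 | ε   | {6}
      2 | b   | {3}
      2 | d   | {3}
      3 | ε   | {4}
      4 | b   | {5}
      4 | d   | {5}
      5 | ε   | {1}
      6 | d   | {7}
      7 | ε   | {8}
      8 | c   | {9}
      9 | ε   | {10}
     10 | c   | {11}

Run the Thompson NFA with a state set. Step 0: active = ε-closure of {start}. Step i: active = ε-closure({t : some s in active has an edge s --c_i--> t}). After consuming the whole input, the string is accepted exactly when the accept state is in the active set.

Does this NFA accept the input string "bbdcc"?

start: ε-closure({0}) = {0,1,2,6}
'b' @ 1: {3,4}
'b' @ 2: {1,5,6}
'd' @ 3: {7,8}
'c' @ 4: {9,10}
'c' @ 5: {11}  [accepting]
final: {11}; accept 11 in set

Answer: ACCEPT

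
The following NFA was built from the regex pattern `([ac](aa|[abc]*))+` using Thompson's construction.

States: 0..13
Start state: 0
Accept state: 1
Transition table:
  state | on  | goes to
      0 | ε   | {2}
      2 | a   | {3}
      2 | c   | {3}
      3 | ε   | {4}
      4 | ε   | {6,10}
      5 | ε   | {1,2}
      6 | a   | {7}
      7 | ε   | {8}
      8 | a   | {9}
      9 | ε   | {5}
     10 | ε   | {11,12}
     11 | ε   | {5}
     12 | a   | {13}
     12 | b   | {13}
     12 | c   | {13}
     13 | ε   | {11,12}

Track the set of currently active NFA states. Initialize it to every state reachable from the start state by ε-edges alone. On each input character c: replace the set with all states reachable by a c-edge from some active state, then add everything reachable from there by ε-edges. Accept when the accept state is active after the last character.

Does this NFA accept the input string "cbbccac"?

Answer: ACCEPT

Derivation:
S₀ = ε-closure({0}) = {0,2}
'c' @ 1: {1,2,3,4,5,6,10,11,12}  [accepting]
'b' @ 2: {1,2,5,11,12,13}  [accepting]
'b' @ 3: {1,2,5,11,12,13}  [accepting]
'c' @ 4: {1,2,3,4,5,6,10,11,12,13}  [accepting]
'c' @ 5: {1,2,3,4,5,6,10,11,12,13}  [accepting]
'a' @ 6: {1,2,3,4,5,6,7,8,10,11,12,13}  [accepting]
'c' @ 7: {1,2,3,4,5,6,10,11,12,13}  [accepting]
end set {1,2,3,4,5,6,10,11,12,13} — state 1 in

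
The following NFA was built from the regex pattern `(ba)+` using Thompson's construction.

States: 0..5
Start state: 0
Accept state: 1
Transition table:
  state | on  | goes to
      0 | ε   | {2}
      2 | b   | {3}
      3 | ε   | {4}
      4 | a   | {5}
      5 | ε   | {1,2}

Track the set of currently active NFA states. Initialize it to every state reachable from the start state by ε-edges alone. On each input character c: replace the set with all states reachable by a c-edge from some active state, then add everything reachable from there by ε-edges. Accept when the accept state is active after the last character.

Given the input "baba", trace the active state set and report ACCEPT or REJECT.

Answer: ACCEPT

Steps:
S₀ = ε-closure({0}) = {0,2}
'b' @ 1: {3,4}
'a' @ 2: {1,2,5}  [accepting]
'b' @ 3: {3,4}
'a' @ 4: {1,2,5}  [accepting]
after full input: {1,2,5}  (accept=1 in)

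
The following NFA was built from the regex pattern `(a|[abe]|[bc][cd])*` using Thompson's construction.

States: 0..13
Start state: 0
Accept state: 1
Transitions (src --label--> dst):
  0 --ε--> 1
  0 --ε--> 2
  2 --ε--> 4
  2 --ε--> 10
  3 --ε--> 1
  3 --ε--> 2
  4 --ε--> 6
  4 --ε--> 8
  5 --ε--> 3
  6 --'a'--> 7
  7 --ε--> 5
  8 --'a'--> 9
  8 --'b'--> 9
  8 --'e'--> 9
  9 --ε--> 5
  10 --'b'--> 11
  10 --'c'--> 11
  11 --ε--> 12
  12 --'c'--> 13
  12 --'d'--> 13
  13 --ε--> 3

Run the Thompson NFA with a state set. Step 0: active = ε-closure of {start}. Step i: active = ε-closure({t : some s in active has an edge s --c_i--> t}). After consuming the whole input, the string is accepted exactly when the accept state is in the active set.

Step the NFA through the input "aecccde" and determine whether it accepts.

S₀ = ε-closure({0}) = {0,1,2,4,6,8,10}
'a' @ 1: {1,2,3,4,5,6,7,8,9,10}  (accept∈set)
'e' @ 2: {1,2,3,4,5,6,8,9,10}  (accept∈set)
'c' @ 3: {11,12}
'c' @ 4: {1,2,3,4,6,8,10,13}  (accept∈set)
'c' @ 5: {11,12}
'd' @ 6: {1,2,3,4,6,8,10,13}  (accept∈set)
'e' @ 7: {1,2,3,4,5,6,8,9,10}  (accept∈set)
after full input: {1,2,3,4,5,6,8,9,10}  (accept=1 in)

Answer: ACCEPT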